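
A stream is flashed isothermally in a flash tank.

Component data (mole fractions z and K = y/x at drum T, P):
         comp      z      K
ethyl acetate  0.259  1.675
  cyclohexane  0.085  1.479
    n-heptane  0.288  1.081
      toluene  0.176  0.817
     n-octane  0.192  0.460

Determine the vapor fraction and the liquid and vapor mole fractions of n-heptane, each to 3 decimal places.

Let ψ = V/F and solve Σ zᵢ(Kᵢ−1)/(1+ψ(Kᵢ−1)) = 0.
Feasibility: ΣzᵢKᵢ = 1.103, Σzᵢ/Kᵢ = 1.111 — both > 1, two phases present.
Newton iteration, ψ⁰ = 0.48:
  ψ = 0.480: g = 0.0123, g' = -0.191 → ψ = 0.545
  ψ = 0.545: g = -0.0002, g' = -0.197 → ψ = 0.544
Converged at ψ = 0.544.
Compositions from xᵢ = zᵢ/(1+ψ(Kᵢ−1)), yᵢ = Kᵢxᵢ:
  ethyl acetate: x = 0.189, y = 0.317
  cyclohexane: x = 0.067, y = 0.100
  n-heptane: x = 0.276, y = 0.298
  toluene: x = 0.195, y = 0.160
  n-octane: x = 0.272, y = 0.125

ψ = 0.544, x_n-heptane = 0.276, y_n-heptane = 0.298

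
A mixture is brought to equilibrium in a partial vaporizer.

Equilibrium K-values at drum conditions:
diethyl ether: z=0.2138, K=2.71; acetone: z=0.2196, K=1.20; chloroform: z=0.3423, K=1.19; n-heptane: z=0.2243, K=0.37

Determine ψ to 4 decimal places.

ψ = 0.7219

Rachford–Rice: g(ψ) = Σ zᵢ(Kᵢ−1)/(1+ψ(Kᵢ−1)) = 0.
Feasibility: ΣzᵢKᵢ = 1.3332, Σzᵢ/Kᵢ = 1.1558 — both > 1, two phases present.
Newton–Raphson from ψ = 0.5:
  ψ = 0.5000: g = 0.09012, g' = -0.3890 → ψ = 0.7317
  ψ = 0.7317: g = -0.00433, g' = -0.4460 → ψ = 0.7220
  ψ = 0.7220: g = -0.00002, g' = -0.4410 → ψ = 0.7219
Converged at ψ = 0.7219.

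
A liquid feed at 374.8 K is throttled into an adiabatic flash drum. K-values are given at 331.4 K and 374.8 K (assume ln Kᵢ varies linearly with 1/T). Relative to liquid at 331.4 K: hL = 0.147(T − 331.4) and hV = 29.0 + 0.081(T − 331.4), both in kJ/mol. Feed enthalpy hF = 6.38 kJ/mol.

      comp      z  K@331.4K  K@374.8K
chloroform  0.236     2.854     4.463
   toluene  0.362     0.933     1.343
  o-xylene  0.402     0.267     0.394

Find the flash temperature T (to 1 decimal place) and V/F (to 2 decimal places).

Adiabatic flash: solve Rachford–Rice at each trial T, then check hF = ψ·hV(T) + (1−ψ)·hL(T).
  T = 331.4 K: K = (2.854, 0.933, 0.267), RR gives ψ = 0.133, H_out = 3.858 kJ/mol
  T = 374.8 K: K = (4.463, 1.343, 0.394), RR gives ψ = 0.579, H_out = 21.522 kJ/mol
  T = 353.1 K: K = (3.618, 1.132, 0.328), RR gives ψ = 0.370, H_out = 13.392 kJ/mol
  T = 342.2 K: K = (3.224, 1.030, 0.297), RR gives ψ = 0.257, H_out = 8.853 kJ/mol
  T = 336.8 K: K = (3.036, 0.981, 0.282), RR gives ψ = 0.197, H_out = 6.431 kJ/mol
  T = 334.1 K: K = (2.944, 0.957, 0.274), RR gives ψ = 0.165, H_out = 5.166 kJ/mol
  T = 335.5 K: K = (2.992, 0.970, 0.278), RR gives ψ = 0.182, H_out = 5.827 kJ/mol
Linear interpolation between T = 335.5 (H_out = 5.827) and T = 336.8 (H_out = 6.431) on hF = 6.38 gives T ≈ 336.7 K, at which ψ = 0.20.

T = 336.7 K, V/F = 0.20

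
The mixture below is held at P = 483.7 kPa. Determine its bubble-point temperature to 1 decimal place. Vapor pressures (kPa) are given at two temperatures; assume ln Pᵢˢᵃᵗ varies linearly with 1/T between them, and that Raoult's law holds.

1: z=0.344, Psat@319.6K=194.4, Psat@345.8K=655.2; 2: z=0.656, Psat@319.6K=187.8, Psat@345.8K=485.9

Bubble-point temperature: ΣzᵢPᵢˢᵃᵗ(T) = P. Interpolate ln Pᵢˢᵃᵗ = aᵢ + bᵢ/T.
  T = 319.6 K: ΣzᵢPᵢˢᵃᵗ = 190.07 kPa
  T = 345.8 K: ΣzᵢPᵢˢᵃᵗ = 544.14 kPa
  T = 332.7 K: ΣzᵢPᵢˢᵃᵗ = 327.65 kPa
  T = 339.2 K: ΣzᵢPᵢˢᵃᵗ = 423.29 kPa
  T = 342.5 K: ΣzᵢPᵢˢᵃᵗ = 480.45 kPa
  T = 344.1 K: ΣzᵢPᵢˢᵃᵗ = 510.48 kPa
Interpolating between 342.5 K and 344.1 K gives T ≈ 342.7 K.

T = 342.7 K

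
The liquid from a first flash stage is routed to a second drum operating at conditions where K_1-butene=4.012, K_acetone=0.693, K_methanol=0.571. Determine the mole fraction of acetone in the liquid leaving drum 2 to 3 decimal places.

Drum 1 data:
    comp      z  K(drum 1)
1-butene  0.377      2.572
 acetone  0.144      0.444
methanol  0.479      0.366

Drum 1:
Material balance + equilibrium reduce to Σ zᵢ(Kᵢ−1)/(1+ψ₁(Kᵢ−1)) = 0.
Feasibility: ΣzᵢKᵢ = 1.209, Σzᵢ/Kᵢ = 1.780 — both > 1, two phases present.
Newton–Raphson from ψ₁ = 0.35:
  ψ₁ = 0.350: g = -0.1074, g' = -0.774 → ψ₁ = 0.211
  ψ₁ = 0.211: g = 0.0035, g' = -0.839 → ψ₁ = 0.215
Converged at ψ₁ = 0.215.
Drum-1 compositions:
  1-butene: x = 0.282, y = 0.724
  acetone: x = 0.164, y = 0.073
  methanol: x = 0.555, y = 0.203
Drum-2 feed = drum-1 liquid: z₂ = (0.2816, 0.1636, 0.5548).
Drum 2:
Let ψ₂ = V/F and solve Σ zᵢ(Kᵢ−1)/(1+ψ₂(Kᵢ−1)) = 0.
Check two-phase: ΣzᵢKᵢ = 1.560 > 1 and Σzᵢ/Kᵢ = 1.278 > 1, so g(0) = 0.560 > 0 and g(1) = -0.278 < 0.
Newton–Raphson from ψ₂ = 0.5:
  ψ₂ = 0.500: g = -0.0239, g' = -0.594 → ψ₂ = 0.460
  ψ₂ = 0.460: g = 0.0007, g' = -0.628 → ψ₂ = 0.461
Converged at ψ₂ = 0.461.
  1-butene: x = 0.118, y = 0.473
  acetone: x = 0.191, y = 0.132
  methanol: x = 0.692, y = 0.395

x_acetone (drum 2) = 0.191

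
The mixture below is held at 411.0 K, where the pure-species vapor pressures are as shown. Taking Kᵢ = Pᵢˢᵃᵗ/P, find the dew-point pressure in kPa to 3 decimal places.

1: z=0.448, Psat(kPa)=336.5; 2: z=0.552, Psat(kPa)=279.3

At the dew point ψ → 1, so Σzᵢ/Kᵢ = 1 with Kᵢ = Pᵢˢᵃᵗ/P ⇒ 1/P = Σzᵢ/Pᵢˢᵃᵗ.
1/P = 0.448/336.5 + 0.552/279.3 = 0.003308 ⇒ P = 302.323 kPa

Pdew = 302.323 kPa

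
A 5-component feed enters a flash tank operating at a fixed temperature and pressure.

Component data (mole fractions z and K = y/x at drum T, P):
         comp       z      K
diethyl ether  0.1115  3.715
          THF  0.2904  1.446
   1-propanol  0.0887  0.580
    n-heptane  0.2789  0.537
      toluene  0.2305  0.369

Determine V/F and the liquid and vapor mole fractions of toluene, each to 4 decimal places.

Newton–Raphson from V/F = 0.5:
  V/F = 0.5000: g = -0.19336, g' = -0.5087 → V/F = 0.1199
  V/F = 0.1199: g = 0.01804, g' = -0.7116 → V/F = 0.1452
  V/F = 0.1452: g = 0.00052, g' = -0.6714 → V/F = 0.1460
Converged at V/F = 0.1460.
Compositions from xᵢ = zᵢ/(1+V/F(Kᵢ−1)), yᵢ = Kᵢxᵢ:
  diethyl ether: x = 0.0798, y = 0.2966
  THF: x = 0.2726, y = 0.3942
  1-propanol: x = 0.0945, y = 0.0548
  n-heptane: x = 0.2991, y = 0.1606
  toluene: x = 0.2539, y = 0.0937

V/F = 0.1460, x_toluene = 0.2539, y_toluene = 0.0937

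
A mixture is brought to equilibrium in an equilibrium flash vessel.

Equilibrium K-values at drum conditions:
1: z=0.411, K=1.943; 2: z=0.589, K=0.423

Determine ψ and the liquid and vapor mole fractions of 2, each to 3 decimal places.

Material balance + equilibrium reduce to Σ zᵢ(Kᵢ−1)/(1+ψ(Kᵢ−1)) = 0.
Check two-phase: ΣzᵢKᵢ = 1.048 > 1 and Σzᵢ/Kᵢ = 1.604 > 1, so g(0) = 0.048 > 0 and g(1) = -0.604 < 0.
Binary case is linear: z₁(K₁−1)(1+ψ(K₂−1)) + z₂(K₂−1)(1+ψ(K₁−1)) = 0
⇒ ψ = [z₁(K₁−1)+z₂(K₂−1)] / [−(K₁−1)(K₂−1)] = 0.0477/0.5441 = 0.088
Compositions from xᵢ = zᵢ/(1+ψ(Kᵢ−1)), yᵢ = Kᵢxᵢ:
  1: x = 0.380, y = 0.738
  2: x = 0.620, y = 0.262

ψ = 0.088, x_2 = 0.620, y_2 = 0.262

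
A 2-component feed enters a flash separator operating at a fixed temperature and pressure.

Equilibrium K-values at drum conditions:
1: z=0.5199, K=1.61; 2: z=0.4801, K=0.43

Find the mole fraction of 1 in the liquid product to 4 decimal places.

Rachford–Rice: g(ψ) = Σ zᵢ(Kᵢ−1)/(1+ψ(Kᵢ−1)) = 0.
Check two-phase: ΣzᵢKᵢ = 1.0435 > 1 and Σzᵢ/Kᵢ = 1.4394 > 1, so g(0) = 0.0435 > 0 and g(1) = -0.4394 < 0.
Newton–Raphson from ψ = 0.38:
  ψ = 0.3800: g = -0.09186, g' = -0.3817 → ψ = 0.1393
  ψ = 0.1393: g = -0.00496, g' = -0.3484 → ψ = 0.1251
Converged at ψ = 0.1251.
Compositions from xᵢ = zᵢ/(1+ψ(Kᵢ−1)), yᵢ = Kᵢxᵢ:
  1: x = 0.4831, y = 0.7777
  2: x = 0.5169, y = 0.2223

x_1 = 0.4831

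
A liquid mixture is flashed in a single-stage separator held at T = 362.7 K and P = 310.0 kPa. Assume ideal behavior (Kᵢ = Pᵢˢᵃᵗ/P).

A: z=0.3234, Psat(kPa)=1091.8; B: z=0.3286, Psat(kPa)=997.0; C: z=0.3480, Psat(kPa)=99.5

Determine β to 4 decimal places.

β = 0.8128

Raoult's law: Kᵢ = Pᵢˢᵃᵗ/P = Pᵢˢᵃᵗ/310.0.
  K_A = 1091.8/310.0 = 3.521935, K_B = 997.0/310.0 = 3.216129, K_C = 99.5/310.0 = 0.320968
Let β = V/F and solve Σ zᵢ(Kᵢ−1)/(1+β(Kᵢ−1)) = 0.
g(0) = ΣzᵢKᵢ − 1 = 1.3075 and g(1) = 1 − Σzᵢ/Kᵢ = -0.2782, so a root lies in (0, 1).
Iterate (Newton) starting at β = 0.49:
  β = 0.4900: g = 0.35978, g' = -1.1428 → β = 0.8048
  β = 0.8048: g = 0.00974, g' = -1.2126 → β = 0.8129
  β = 0.8129: g = -0.00005, g' = -1.2261 → β = 0.8128
Converged at β = 0.8128.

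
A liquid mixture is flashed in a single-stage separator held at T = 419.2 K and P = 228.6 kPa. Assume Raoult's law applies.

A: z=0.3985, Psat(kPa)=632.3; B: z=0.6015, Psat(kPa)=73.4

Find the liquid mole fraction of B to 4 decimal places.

Raoult's law: Kᵢ = Pᵢˢᵃᵗ/P = Pᵢˢᵃᵗ/228.6.
  K_A = 632.3/228.6 = 2.765967, K_B = 73.4/228.6 = 0.321085
Rachford–Rice: g(V/F) = Σ zᵢ(Kᵢ−1)/(1+V/F(Kᵢ−1)) = 0.
g(0) = ΣzᵢKᵢ − 1 = 0.2954 and g(1) = 1 − Σzᵢ/Kᵢ = -1.0174, so a root lies in (0, 1).
Binary case is linear: z₁(K₁−1)(1+V/F(K₂−1)) + z₂(K₂−1)(1+V/F(K₁−1)) = 0
⇒ V/F = [z₁(K₁−1)+z₂(K₂−1)] / [−(K₁−1)(K₂−1)] = 0.29537/1.19894 = 0.2464
Compositions from xᵢ = zᵢ/(1+V/F(Kᵢ−1)), yᵢ = Kᵢxᵢ:
  A: x = 0.2777, y = 0.7681
  B: x = 0.7223, y = 0.2319

x_B = 0.7223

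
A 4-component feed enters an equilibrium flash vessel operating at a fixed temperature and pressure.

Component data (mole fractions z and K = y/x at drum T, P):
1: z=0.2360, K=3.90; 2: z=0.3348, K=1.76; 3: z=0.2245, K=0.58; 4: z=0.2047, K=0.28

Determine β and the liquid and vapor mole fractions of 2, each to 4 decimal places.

Let β = V/F and solve Σ zᵢ(Kᵢ−1)/(1+β(Kᵢ−1)) = 0.
Check two-phase: ΣzᵢKᵢ = 1.6972 > 1 and Σzᵢ/Kᵢ = 1.3689 > 1, so g(0) = 0.6972 > 0 and g(1) = -0.3689 < 0.
Newton–Raphson from β = 0.64:
  β = 0.6400: g = 0.00853, g' = -0.7699 → β = 0.6511
  β = 0.6511: g = -0.00003, g' = -0.7755 → β = 0.6510
Converged at β = 0.6510.
Compositions from xᵢ = zᵢ/(1+β(Kᵢ−1)), yᵢ = Kᵢxᵢ:
  1: x = 0.0817, y = 0.3187
  2: x = 0.2240, y = 0.3942
  3: x = 0.3090, y = 0.1792
  4: x = 0.3853, y = 0.1079

β = 0.6510, x_2 = 0.2240, y_2 = 0.3942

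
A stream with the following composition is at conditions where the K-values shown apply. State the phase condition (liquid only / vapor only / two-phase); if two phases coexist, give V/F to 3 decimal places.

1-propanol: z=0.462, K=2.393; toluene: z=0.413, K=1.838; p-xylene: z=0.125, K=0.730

vapor only

ΣzᵢKᵢ = 1.956; Σzᵢ/Kᵢ = 0.589.
Since Σzᵢ/Kᵢ < 1 the mixture is above its dew point — single vapor phase.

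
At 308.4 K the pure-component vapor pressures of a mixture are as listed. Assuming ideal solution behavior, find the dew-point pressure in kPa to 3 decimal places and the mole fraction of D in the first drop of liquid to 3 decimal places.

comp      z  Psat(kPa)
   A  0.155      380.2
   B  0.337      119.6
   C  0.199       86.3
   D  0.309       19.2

Pdew = 46.243 kPa, x_D = 0.744

At the dew point ψ → 1, so Σzᵢ/Kᵢ = 1 with Kᵢ = Pᵢˢᵃᵗ/P ⇒ 1/P = Σzᵢ/Pᵢˢᵃᵗ.
1/P = 0.155/380.2 + 0.337/119.6 + 0.199/86.3 + 0.309/19.2 = 0.021625 ⇒ P = 46.243 kPa
xᵢ = zᵢP/Pᵢˢᵃᵗ ⇒ x_D = 0.309·46.243/19.2 = 0.744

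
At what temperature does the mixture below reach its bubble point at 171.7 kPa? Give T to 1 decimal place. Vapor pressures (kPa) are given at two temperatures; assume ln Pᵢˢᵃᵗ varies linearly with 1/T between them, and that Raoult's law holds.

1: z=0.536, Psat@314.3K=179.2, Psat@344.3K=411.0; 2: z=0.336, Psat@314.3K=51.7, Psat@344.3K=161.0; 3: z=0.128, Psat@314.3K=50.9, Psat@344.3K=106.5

Bubble-point temperature: ΣzᵢPᵢˢᵃᵗ(T) = P. Interpolate ln Pᵢˢᵃᵗ = aᵢ + bᵢ/T.
  T = 314.3 K: ΣzᵢPᵢˢᵃᵗ = 119.94 kPa
  T = 344.3 K: ΣzᵢPᵢˢᵃᵗ = 288.02 kPa
  T = 329.3 K: ΣzᵢPᵢˢᵃᵗ = 189.28 kPa
  T = 321.8 K: ΣzᵢPᵢˢᵃᵗ = 151.41 kPa
  T = 325.6 K: ΣzᵢPᵢˢᵃᵗ = 169.74 kPa
  T = 327.5 K: ΣzᵢPᵢˢᵃᵗ = 179.56 kPa
Interpolating between 325.6 K and 327.5 K gives T ≈ 326.0 K.

T = 326.0 K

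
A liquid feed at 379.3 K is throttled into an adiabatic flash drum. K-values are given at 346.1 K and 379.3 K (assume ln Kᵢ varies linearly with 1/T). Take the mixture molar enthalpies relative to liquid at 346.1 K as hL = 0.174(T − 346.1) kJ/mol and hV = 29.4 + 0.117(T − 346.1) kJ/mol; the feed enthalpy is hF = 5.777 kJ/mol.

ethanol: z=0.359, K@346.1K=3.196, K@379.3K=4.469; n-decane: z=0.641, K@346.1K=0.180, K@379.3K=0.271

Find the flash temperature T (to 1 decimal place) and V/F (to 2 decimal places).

Adiabatic flash: solve Rachford–Rice at each trial T, then check hF = ψ·hV(T) + (1−ψ)·hL(T).
  T = 346.1 K: K = (3.196, 0.180), RR gives ψ = 0.146, H_out = 4.290 kJ/mol
  T = 379.3 K: K = (4.469, 0.271), RR gives ψ = 0.308, H_out = 14.240 kJ/mol
  T = 362.7 K: K = (3.808, 0.223), RR gives ψ = 0.234, H_out = 9.540 kJ/mol
  T = 354.4 K: K = (3.496, 0.201), RR gives ψ = 0.192, H_out = 7.010 kJ/mol
  T = 350.2 K: K = (3.343, 0.190), RR gives ψ = 0.170, H_out = 5.661 kJ/mol
  T = 352.3 K: K = (3.419, 0.195), RR gives ψ = 0.181, H_out = 6.342 kJ/mol
Linear interpolation between T = 350.2 (H_out = 5.661) and T = 352.3 (H_out = 6.342) on hF = 5.777 gives T ≈ 350.6 K, at which ψ = 0.17.

T = 350.6 K, V/F = 0.17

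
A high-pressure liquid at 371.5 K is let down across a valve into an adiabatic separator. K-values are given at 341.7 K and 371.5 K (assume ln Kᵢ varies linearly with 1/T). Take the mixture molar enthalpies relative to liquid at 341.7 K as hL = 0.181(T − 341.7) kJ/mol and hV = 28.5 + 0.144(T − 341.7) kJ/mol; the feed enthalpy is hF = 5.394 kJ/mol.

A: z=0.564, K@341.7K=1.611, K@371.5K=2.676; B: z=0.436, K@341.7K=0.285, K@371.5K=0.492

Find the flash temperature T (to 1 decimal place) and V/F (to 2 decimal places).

Adiabatic flash: solve Rachford–Rice at each trial T, then check hF = ψ·hV(T) + (1−ψ)·hL(T).
  T = 341.7 K: K = (1.611, 0.285), RR gives ψ = 0.075, H_out = 2.144 kJ/mol
  T = 371.5 K: K = (2.676, 0.492), RR gives ψ = 0.850, H_out = 28.684 kJ/mol
  T = 356.6 K: K = (2.098, 0.379), RR gives ψ = 0.511, H_out = 16.977 kJ/mol
  T = 349.1 K: K = (1.842, 0.329), RR gives ψ = 0.323, H_out = 10.460 kJ/mol
  T = 345.4 K: K = (1.724, 0.307), RR gives ψ = 0.211, H_out = 6.657 kJ/mol
  T = 343.5 K: K = (1.665, 0.295), RR gives ψ = 0.145, H_out = 4.450 kJ/mol
Linear interpolation between T = 343.5 (H_out = 4.450) and T = 345.4 (H_out = 6.657) on hF = 5.394 gives T ≈ 344.3 K, at which ψ = 0.17.

T = 344.3 K, V/F = 0.17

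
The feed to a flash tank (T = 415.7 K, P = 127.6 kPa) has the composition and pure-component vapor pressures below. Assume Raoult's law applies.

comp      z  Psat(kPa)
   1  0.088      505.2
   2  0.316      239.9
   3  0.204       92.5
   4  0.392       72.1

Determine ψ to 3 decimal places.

ψ = 0.540

Raoult's law: Kᵢ = Pᵢˢᵃᵗ/P = Pᵢˢᵃᵗ/127.6.
  K_1 = 505.2/127.6 = 3.95925, K_2 = 239.9/127.6 = 1.88009, K_3 = 92.5/127.6 = 0.72492, K_4 = 72.1/127.6 = 0.56505
Material balance + equilibrium reduce to Σ zᵢ(Kᵢ−1)/(1+ψ(Kᵢ−1)) = 0.
g(0) = ΣzᵢKᵢ − 1 = 0.312 and g(1) = 1 − Σzᵢ/Kᵢ = -0.165, so a root lies in (0, 1).
Newton–Raphson from ψ = 0.34:
  ψ = 0.340: g = 0.0819, g' = -0.457 → ψ = 0.519
  ψ = 0.519: g = 0.0079, g' = -0.380 → ψ = 0.540
Converged at ψ = 0.540.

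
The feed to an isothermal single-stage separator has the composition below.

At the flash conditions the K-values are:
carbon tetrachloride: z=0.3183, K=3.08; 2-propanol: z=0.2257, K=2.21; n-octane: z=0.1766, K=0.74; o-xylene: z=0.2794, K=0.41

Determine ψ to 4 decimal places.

Rachford–Rice: g(ψ) = Σ zᵢ(Kᵢ−1)/(1+ψ(Kᵢ−1)) = 0.
Check two-phase: ΣzᵢKᵢ = 1.7244 > 1 and Σzᵢ/Kᵢ = 1.1256 > 1, so g(0) = 0.7244 > 0 and g(1) = -0.1256 < 0.
Iterate (Newton) starting at ψ = 0.69:
  ψ = 0.6900: g = 0.08672, g' = -0.6248 → ψ = 0.8288
  ψ = 0.8288: g = -0.00171, g' = -0.6598 → ψ = 0.8262
Converged at ψ = 0.8262.

ψ = 0.8262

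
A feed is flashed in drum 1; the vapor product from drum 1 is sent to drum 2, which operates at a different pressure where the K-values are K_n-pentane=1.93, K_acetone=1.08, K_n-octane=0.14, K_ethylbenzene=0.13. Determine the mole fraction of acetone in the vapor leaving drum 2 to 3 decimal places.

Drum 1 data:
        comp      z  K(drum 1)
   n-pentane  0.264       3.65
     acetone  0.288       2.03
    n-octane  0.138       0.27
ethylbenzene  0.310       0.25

Drum 1:
Material balance + equilibrium reduce to Σ zᵢ(Kᵢ−1)/(1+ψ₁(Kᵢ−1)) = 0.
Check two-phase: ΣzᵢKᵢ = 1.663 > 1 and Σzᵢ/Kᵢ = 1.965 > 1, so g(0) = 0.663 > 0 and g(1) = -0.965 < 0.
Newton iteration, ψ₁⁰ = 0.5:
  ψ₁ = 0.500: g = -0.0339, g' = -1.105 → ψ₁ = 0.469
Converged at ψ₁ = 0.469.
Drum-1 compositions:
  n-pentane: x = 0.118, y = 0.430
  acetone: x = 0.194, y = 0.394
  n-octane: x = 0.210, y = 0.057
  ethylbenzene: x = 0.478, y = 0.120
Drum-2 feed = drum-1 vapor: z₂ = (0.4296, 0.3942, 0.0567, 0.1196).
Drum 2:
Rachford–Rice: g(ψ₂) = Σ zᵢ(Kᵢ−1)/(1+ψ₂(Kᵢ−1)) = 0.
g(0) = ΣzᵢKᵢ − 1 = 0.278 and g(1) = 1 − Σzᵢ/Kᵢ = -0.912, so a root lies in (0, 1).
Newton iteration, ψ₂⁰ = 0.4:
  ψ₂ = 0.400: g = 0.0879, g' = -0.510 → ψ₂ = 0.572
  ψ₂ = 0.572: g = -0.0123, g' = -0.682 → ψ₂ = 0.554
Converged at ψ₂ = 0.554.
  n-pentane: x = 0.284, y = 0.547
  acetone: x = 0.377, y = 0.408
  n-octane: x = 0.108, y = 0.015
  ethylbenzene: x = 0.231, y = 0.030

y_acetone (drum 2) = 0.408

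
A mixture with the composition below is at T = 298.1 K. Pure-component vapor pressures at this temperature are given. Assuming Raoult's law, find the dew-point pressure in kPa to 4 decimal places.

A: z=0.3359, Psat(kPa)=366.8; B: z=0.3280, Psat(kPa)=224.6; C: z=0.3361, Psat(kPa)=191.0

Pdew = 241.7902 kPa

At the dew point ψ → 1, so Σzᵢ/Kᵢ = 1 with Kᵢ = Pᵢˢᵃᵗ/P ⇒ 1/P = Σzᵢ/Pᵢˢᵃᵗ.
1/P = 0.3359/366.8 + 0.3280/224.6 + 0.3361/191.0 = 0.0041358 ⇒ P = 241.7902 kPa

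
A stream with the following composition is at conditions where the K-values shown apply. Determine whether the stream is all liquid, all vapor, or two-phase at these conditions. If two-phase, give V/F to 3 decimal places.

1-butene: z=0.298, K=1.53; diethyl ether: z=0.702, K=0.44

all liquid

ΣzᵢKᵢ = 0.765; Σzᵢ/Kᵢ = 1.790.
Since ΣzᵢKᵢ < 1 the mixture is below its bubble point — single liquid phase.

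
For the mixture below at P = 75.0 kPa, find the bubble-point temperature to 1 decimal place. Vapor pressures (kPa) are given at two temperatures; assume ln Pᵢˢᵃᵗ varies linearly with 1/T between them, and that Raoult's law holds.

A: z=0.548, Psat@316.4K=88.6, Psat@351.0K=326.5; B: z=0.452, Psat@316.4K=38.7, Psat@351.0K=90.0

T = 319.8 K

Bubble-point temperature: ΣzᵢPᵢˢᵃᵗ(T) = P. Interpolate ln Pᵢˢᵃᵗ = aᵢ + bᵢ/T.
  T = 316.4 K: ΣzᵢPᵢˢᵃᵗ = 66.05 kPa
  T = 351.0 K: ΣzᵢPᵢˢᵃᵗ = 219.60 kPa
  T = 333.7 K: ΣzᵢPᵢˢᵃᵗ = 123.68 kPa
  T = 325.0 K: ΣzᵢPᵢˢᵃᵗ = 90.85 kPa
  T = 320.7 K: ΣzᵢPᵢˢᵃᵗ = 77.60 kPa
  T = 318.5 K: ΣzᵢPᵢˢᵃᵗ = 71.49 kPa
Interpolating between 318.5 K and 320.7 K gives T ≈ 319.8 K.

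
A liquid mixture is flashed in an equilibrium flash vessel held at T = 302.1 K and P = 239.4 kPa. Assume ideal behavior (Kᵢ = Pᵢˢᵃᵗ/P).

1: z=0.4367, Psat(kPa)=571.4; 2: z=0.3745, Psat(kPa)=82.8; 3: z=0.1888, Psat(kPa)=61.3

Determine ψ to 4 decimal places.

ψ = 0.2316

Raoult's law: Kᵢ = Pᵢˢᵃᵗ/P = Pᵢˢᵃᵗ/239.4.
  K_1 = 571.4/239.4 = 2.386800, K_2 = 82.8/239.4 = 0.345865, K_3 = 61.3/239.4 = 0.256057
Material balance + equilibrium reduce to Σ zᵢ(Kᵢ−1)/(1+ψ(Kᵢ−1)) = 0.
g(0) = ΣzᵢKᵢ − 1 = 0.2202 and g(1) = 1 − Σzᵢ/Kᵢ = -1.0031, so a root lies in (0, 1).
Iterate (Newton) starting at ψ = 0.5:
  ψ = 0.5000: g = -0.23005, g' = -0.9117 → ψ = 0.2477
  ψ = 0.2477: g = -0.01372, g' = -0.8505 → ψ = 0.2315
  ψ = 0.2315: g = 0.00004, g' = -0.8563 → ψ = 0.2316
Converged at ψ = 0.2316.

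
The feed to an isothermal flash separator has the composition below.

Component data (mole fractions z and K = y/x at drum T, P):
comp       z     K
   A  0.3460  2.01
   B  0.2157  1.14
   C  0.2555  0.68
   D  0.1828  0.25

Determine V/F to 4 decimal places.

V/F = 0.3714

Material balance + equilibrium reduce to Σ zᵢ(Kᵢ−1)/(1+V/F(Kᵢ−1)) = 0.
Feasibility: ΣzᵢKᵢ = 1.1608, Σzᵢ/Kᵢ = 1.4683 — both > 1, two phases present.
Iterate (Newton) starting at V/F = 0.5:
  V/F = 0.5000: g = -0.05627, g' = -0.4598 → V/F = 0.3776
  V/F = 0.3776: g = -0.00261, g' = -0.4228 → V/F = 0.3714
Converged at V/F = 0.3714.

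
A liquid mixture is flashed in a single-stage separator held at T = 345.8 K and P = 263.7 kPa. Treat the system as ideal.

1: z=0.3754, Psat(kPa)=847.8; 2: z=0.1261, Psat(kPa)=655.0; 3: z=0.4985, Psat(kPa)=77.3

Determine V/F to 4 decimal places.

Raoult's law: Kᵢ = Pᵢˢᵃᵗ/P = Pᵢˢᵃᵗ/263.7.
  K_1 = 847.8/263.7 = 3.215017, K_2 = 655.0/263.7 = 2.483883, K_3 = 77.3/263.7 = 0.293136
Material balance + equilibrium reduce to Σ zᵢ(Kᵢ−1)/(1+V/F(Kᵢ−1)) = 0.
Check two-phase: ΣzᵢKᵢ = 1.6663 > 1 and Σzᵢ/Kᵢ = 1.8681 > 1, so g(0) = 0.6663 > 0 and g(1) = -0.8681 < 0.
Iterate (Newton) starting at V/F = 0.5:
  V/F = 0.5000: g = -0.04302, g' = -1.1020 → V/F = 0.4610
  V/F = 0.4610: g = -0.00014, g' = -1.0969 → V/F = 0.4608
Converged at V/F = 0.4608.

V/F = 0.4608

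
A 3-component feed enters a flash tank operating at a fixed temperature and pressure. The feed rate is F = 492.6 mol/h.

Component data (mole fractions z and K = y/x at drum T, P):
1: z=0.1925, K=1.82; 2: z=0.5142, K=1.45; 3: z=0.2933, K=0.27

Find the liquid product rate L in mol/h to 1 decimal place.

L = 282.3 mol/h

Rachford–Rice: g(V/F) = Σ zᵢ(Kᵢ−1)/(1+V/F(Kᵢ−1)) = 0.
Check two-phase: ΣzᵢKᵢ = 1.1751 > 1 and Σzᵢ/Kᵢ = 1.5467 > 1, so g(0) = 0.1751 > 0 and g(1) = -0.5467 < 0.
Newton–Raphson from V/F = 0.5:
  V/F = 0.5000: g = -0.03634, g' = -0.5221 → V/F = 0.4304
  V/F = 0.4304: g = -0.00168, g' = -0.4761 → V/F = 0.4269
Converged at V/F = 0.4269.
Then V = V/F·F = 0.4269·492.6 = 210.3 mol/h and L = F − V = 282.3 mol/h.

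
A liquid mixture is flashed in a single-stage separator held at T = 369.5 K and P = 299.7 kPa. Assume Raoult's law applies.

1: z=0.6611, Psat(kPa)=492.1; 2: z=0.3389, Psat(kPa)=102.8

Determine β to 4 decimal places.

Raoult's law: Kᵢ = Pᵢˢᵃᵗ/P = Pᵢˢᵃᵗ/299.7.
  K_1 = 492.1/299.7 = 1.641975, K_2 = 102.8/299.7 = 0.343010
Let β = V/F and solve Σ zᵢ(Kᵢ−1)/(1+β(Kᵢ−1)) = 0.
g(0) = ΣzᵢKᵢ − 1 = 0.2018 and g(1) = 1 − Σzᵢ/Kᵢ = -0.3906, so a root lies in (0, 1).
Binary case is linear: z₁(K₁−1)(1+β(K₂−1)) + z₂(K₂−1)(1+β(K₁−1)) = 0
⇒ β = [z₁(K₁−1)+z₂(K₂−1)] / [−(K₁−1)(K₂−1)] = 0.20176/0.42177 = 0.4784

β = 0.4784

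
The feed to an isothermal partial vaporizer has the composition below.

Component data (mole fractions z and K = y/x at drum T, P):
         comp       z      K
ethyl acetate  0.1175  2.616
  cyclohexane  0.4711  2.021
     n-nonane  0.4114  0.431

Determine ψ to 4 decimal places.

Rachford–Rice: g(ψ) = Σ zᵢ(Kᵢ−1)/(1+ψ(Kᵢ−1)) = 0.
g(0) = ΣzᵢKᵢ − 1 = 0.4368 and g(1) = 1 − Σzᵢ/Kᵢ = -0.2325, so a root lies in (0, 1).
Iterate (Newton) starting at ψ = 0.5:
  ψ = 0.5000: g = 0.09629, g' = -0.5693 → ψ = 0.6691
  ψ = 0.6691: g = -0.00102, g' = -0.5915 → ψ = 0.6674
Converged at ψ = 0.6674.

ψ = 0.6674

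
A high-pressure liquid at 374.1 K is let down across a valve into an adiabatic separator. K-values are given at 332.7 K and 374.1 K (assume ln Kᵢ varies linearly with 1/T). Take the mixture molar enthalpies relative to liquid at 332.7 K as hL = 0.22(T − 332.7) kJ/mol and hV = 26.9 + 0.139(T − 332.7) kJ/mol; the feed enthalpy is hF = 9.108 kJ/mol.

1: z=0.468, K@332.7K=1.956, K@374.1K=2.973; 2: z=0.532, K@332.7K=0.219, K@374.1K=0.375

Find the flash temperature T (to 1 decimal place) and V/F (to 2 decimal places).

Adiabatic flash: solve Rachford–Rice at each trial T, then check hF = ψ·hV(T) + (1−ψ)·hL(T).
  T = 332.7 K: K = (1.956, 0.219), RR gives ψ = 0.043, H_out = 1.150 kJ/mol
  T = 374.1 K: K = (2.973, 0.375), RR gives ψ = 0.479, H_out = 20.391 kJ/mol
  T = 353.4 K: K = (2.441, 0.291), RR gives ψ = 0.291, H_out = 11.896 kJ/mol
  T = 343.0 K: K = (2.191, 0.253), RR gives ψ = 0.180, H_out = 6.965 kJ/mol
  T = 348.2 K: K = (2.315, 0.272), RR gives ψ = 0.238, H_out = 9.517 kJ/mol
  T = 345.6 K: K = (2.253, 0.263), RR gives ψ = 0.210, H_out = 8.266 kJ/mol
  T = 346.9 K: K = (2.284, 0.267), RR gives ψ = 0.224, H_out = 8.897 kJ/mol
Linear interpolation between T = 346.9 (H_out = 8.897) and T = 348.2 (H_out = 9.517) on hF = 9.108 gives T ≈ 347.3 K, at which ψ = 0.23.

T = 347.3 K, V/F = 0.23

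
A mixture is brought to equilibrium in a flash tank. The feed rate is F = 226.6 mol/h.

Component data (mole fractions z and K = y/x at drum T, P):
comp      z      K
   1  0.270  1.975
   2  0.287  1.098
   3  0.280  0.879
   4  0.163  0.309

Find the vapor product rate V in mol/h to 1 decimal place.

V = 110.0 mol/h

Rachford–Rice: g(V/F) = Σ zᵢ(Kᵢ−1)/(1+V/F(Kᵢ−1)) = 0.
Check two-phase: ΣzᵢKᵢ = 1.145 > 1 and Σzᵢ/Kᵢ = 1.244 > 1, so g(0) = 0.145 > 0 and g(1) = -0.244 < 0.
Newton iteration, V/F⁰ = 0.5:
  V/F = 0.500: g = -0.0044, g' = -0.305 → V/F = 0.486
Converged at V/F = 0.486.
Then V = V/F·F = 0.4856·226.6 = 110.0 mol/h and L = F − V = 116.6 mol/h.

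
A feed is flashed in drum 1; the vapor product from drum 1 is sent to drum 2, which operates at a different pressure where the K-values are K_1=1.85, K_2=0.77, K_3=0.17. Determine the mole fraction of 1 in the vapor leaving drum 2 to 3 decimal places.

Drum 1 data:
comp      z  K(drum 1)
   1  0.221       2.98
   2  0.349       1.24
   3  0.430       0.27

Drum 1:
Newton–Raphson from ψ₁ = 0.48:
  ψ₁ = 0.480: g = -0.1838, g' = -0.787 → ψ₁ = 0.246
  ψ₁ = 0.246: g = -0.0096, g' = -0.750 → ψ₁ = 0.234
Converged at ψ₁ = 0.234.
Drum-1 compositions:
  1: x = 0.151, y = 0.450
  2: x = 0.330, y = 0.410
  3: x = 0.518, y = 0.140
Drum-2 feed = drum-1 vapor: z₂ = (0.4502, 0.4098, 0.1400).
Drum 2:
Let ψ₂ = V/F and solve Σ zᵢ(Kᵢ−1)/(1+ψ₂(Kᵢ−1)) = 0.
g(0) = ΣzᵢKᵢ − 1 = 0.172 and g(1) = 1 − Σzᵢ/Kᵢ = -0.599, so a root lies in (0, 1).
Newton–Raphson from ψ₂ = 0.58:
  ψ₂ = 0.580: g = -0.0765, g' = -0.533 → ψ₂ = 0.437
  ψ₂ = 0.437: g = -0.0079, g' = -0.437 → ψ₂ = 0.419
  ψ₂ = 0.419: g = -0.0001, g' = -0.430 → ψ₂ = 0.418
Converged at ψ₂ = 0.418.
  1: x = 0.332, y = 0.614
  2: x = 0.453, y = 0.349
  3: x = 0.214, y = 0.036

y_1 (drum 2) = 0.614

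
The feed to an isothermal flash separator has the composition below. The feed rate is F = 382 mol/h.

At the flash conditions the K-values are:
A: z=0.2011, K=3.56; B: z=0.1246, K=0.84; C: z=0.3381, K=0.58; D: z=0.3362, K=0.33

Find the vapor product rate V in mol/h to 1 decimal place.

Rachford–Rice: g(β) = Σ zᵢ(Kᵢ−1)/(1+β(Kᵢ−1)) = 0.
Feasibility: ΣzᵢKᵢ = 1.1276, Σzᵢ/Kᵢ = 1.8065 — both > 1, two phases present.
Newton–Raphson from β = 0.5:
  β = 0.5000: g = -0.31435, g' = -0.6941 → β = 0.0471
  β = 0.0471: g = 0.06183, g' = -1.2756 → β = 0.0956
  β = 0.0956: g = 0.00473, g' = -1.0909 → β = 0.0999
  β = 0.0999: g = 0.00003, g' = -1.0773 → β = 0.1000
Converged at β = 0.1000.
Then V = β·F = 0.1000·382 = 38.2 mol/h and L = F − V = 343.8 mol/h.

V = 38.2 mol/h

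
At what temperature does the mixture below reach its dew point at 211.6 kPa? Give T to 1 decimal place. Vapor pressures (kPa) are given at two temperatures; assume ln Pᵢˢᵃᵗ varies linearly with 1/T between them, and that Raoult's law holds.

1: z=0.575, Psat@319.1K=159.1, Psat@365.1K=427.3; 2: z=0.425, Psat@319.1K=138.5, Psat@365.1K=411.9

Dew-point temperature: Σzᵢ·P/Pᵢˢᵃᵗ(T) = 1. Interpolate ln Pᵢˢᵃᵗ = aᵢ + bᵢ/T.
  T = 319.1 K: ΣzᵢP/Pᵢˢᵃᵗ = 1.4141
  T = 365.1 K: ΣzᵢP/Pᵢˢᵃᵗ = 0.5031
  T = 342.1 K: ΣzᵢP/Pᵢˢᵃᵗ = 0.8144
  T = 330.6 K: ΣzᵢP/Pᵢˢᵃᵗ = 1.0628
  T = 336.4 K: ΣzᵢP/Pᵢˢᵃᵗ = 0.9271
  T = 333.5 K: ΣzᵢP/Pᵢˢᵃᵗ = 0.9920
Interpolating between 330.6 K and 333.5 K gives T ≈ 333.2 K.

T = 333.2 K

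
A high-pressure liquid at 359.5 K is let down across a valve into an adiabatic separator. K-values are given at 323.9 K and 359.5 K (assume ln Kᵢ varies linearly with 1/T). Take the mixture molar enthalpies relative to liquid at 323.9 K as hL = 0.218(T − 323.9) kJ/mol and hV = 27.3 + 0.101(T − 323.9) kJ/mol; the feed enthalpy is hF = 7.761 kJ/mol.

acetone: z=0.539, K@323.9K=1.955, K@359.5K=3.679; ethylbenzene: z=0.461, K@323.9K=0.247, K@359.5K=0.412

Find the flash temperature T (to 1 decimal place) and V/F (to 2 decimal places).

T = 325.7 K, V/F = 0.27

Adiabatic flash: solve Rachford–Rice at each trial T, then check hF = ψ·hV(T) + (1−ψ)·hL(T).
  T = 323.9 K: K = (1.955, 0.247), RR gives ψ = 0.233, H_out = 6.363 kJ/mol
  T = 359.5 K: K = (3.679, 0.412), RR gives ψ = 0.745, H_out = 24.987 kJ/mol
  T = 341.7 K: K = (2.726, 0.323), RR gives ψ = 0.529, H_out = 17.232 kJ/mol
  T = 332.8 K: K = (2.319, 0.284), RR gives ψ = 0.403, H_out = 12.519 kJ/mol
  T = 328.4 K: K = (2.134, 0.265), RR gives ψ = 0.327, H_out = 9.732 kJ/mol
  T = 326.1 K: K = (2.041, 0.256), RR gives ψ = 0.281, H_out = 8.090 kJ/mol
Linear interpolation between T = 323.9 (H_out = 6.363) and T = 326.1 (H_out = 8.090) on hF = 7.761 gives T ≈ 325.7 K, at which ψ = 0.27.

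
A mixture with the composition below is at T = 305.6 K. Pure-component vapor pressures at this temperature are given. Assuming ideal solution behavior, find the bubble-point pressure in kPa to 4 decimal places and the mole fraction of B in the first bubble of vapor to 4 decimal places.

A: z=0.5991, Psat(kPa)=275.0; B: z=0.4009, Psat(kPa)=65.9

At the bubble point ψ → 0, so ΣzᵢKᵢ = 1 with Kᵢ = Pᵢˢᵃᵗ/P ⇒ P = ΣzᵢPᵢˢᵃᵗ.
P = 0.5991·275.0 + 0.4009·65.9 = 191.1718 kPa
yᵢ = zᵢPᵢˢᵃᵗ/P ⇒ y_B = 0.4009·65.9/191.1718 = 0.1382

Pbub = 191.1718 kPa, y_B = 0.1382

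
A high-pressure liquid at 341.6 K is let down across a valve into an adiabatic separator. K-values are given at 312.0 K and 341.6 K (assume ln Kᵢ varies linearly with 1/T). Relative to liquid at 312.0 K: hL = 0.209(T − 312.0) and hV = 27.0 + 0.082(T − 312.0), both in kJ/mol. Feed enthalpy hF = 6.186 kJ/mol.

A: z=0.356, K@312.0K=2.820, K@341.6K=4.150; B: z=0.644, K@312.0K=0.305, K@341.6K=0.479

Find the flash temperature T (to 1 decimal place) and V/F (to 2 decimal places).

Adiabatic flash: solve Rachford–Rice at each trial T, then check hF = ψ·hV(T) + (1−ψ)·hL(T).
  T = 312.0 K: K = (2.820, 0.305), RR gives ψ = 0.158, H_out = 4.276 kJ/mol
  T = 341.6 K: K = (4.150, 0.479), RR gives ψ = 0.479, H_out = 17.315 kJ/mol
  T = 326.8 K: K = (3.451, 0.386), RR gives ψ = 0.317, H_out = 11.061 kJ/mol
  T = 319.4 K: K = (3.127, 0.344), RR gives ψ = 0.240, H_out = 7.801 kJ/mol
  T = 315.7 K: K = (2.971, 0.324), RR gives ψ = 0.200, H_out = 6.082 kJ/mol
  T = 317.5 K: K = (3.046, 0.334), RR gives ψ = 0.220, H_out = 6.928 kJ/mol
Linear interpolation between T = 315.7 (H_out = 6.082) and T = 317.5 (H_out = 6.928) on hF = 6.186 gives T ≈ 315.9 K, at which ψ = 0.20.

T = 315.9 K, V/F = 0.20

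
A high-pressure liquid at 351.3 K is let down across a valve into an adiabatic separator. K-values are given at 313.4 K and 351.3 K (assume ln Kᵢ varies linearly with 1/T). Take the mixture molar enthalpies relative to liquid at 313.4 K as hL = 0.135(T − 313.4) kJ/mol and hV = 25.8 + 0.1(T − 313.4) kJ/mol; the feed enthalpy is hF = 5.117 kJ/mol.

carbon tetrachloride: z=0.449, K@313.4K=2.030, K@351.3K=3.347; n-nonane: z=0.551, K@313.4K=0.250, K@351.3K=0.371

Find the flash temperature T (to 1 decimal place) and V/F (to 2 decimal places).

Adiabatic flash: solve Rachford–Rice at each trial T, then check hF = ψ·hV(T) + (1−ψ)·hL(T).
  T = 313.4 K: K = (2.030, 0.250), RR gives ψ = 0.064, H_out = 1.644 kJ/mol
  T = 351.3 K: K = (3.347, 0.371), RR gives ψ = 0.479, H_out = 16.841 kJ/mol
  T = 332.4 K: K = (2.646, 0.308), RR gives ψ = 0.314, H_out = 10.462 kJ/mol
  T = 322.9 K: K = (2.327, 0.278), RR gives ψ = 0.207, H_out = 6.551 kJ/mol
  T = 318.1 K: K = (2.174, 0.264), RR gives ψ = 0.141, H_out = 4.238 kJ/mol
  T = 320.5 K: K = (2.250, 0.271), RR gives ψ = 0.175, H_out = 5.431 kJ/mol
Linear interpolation between T = 318.1 (H_out = 4.238) and T = 320.5 (H_out = 5.431) on hF = 5.117 gives T ≈ 319.9 K, at which ψ = 0.17.

T = 319.9 K, V/F = 0.17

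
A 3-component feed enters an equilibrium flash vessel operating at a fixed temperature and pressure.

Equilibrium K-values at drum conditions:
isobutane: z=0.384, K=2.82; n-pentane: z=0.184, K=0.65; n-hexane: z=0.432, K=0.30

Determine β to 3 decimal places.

Let β = V/F and solve Σ zᵢ(Kᵢ−1)/(1+β(Kᵢ−1)) = 0.
g(0) = ΣzᵢKᵢ − 1 = 0.332 and g(1) = 1 − Σzᵢ/Kᵢ = -0.859, so a root lies in (0, 1).
Newton–Raphson from β = 0.5:
  β = 0.500: g = -0.1774, g' = -0.883 → β = 0.299
  β = 0.299: g = -0.0018, g' = -0.900 → β = 0.297
Converged at β = 0.297.

β = 0.297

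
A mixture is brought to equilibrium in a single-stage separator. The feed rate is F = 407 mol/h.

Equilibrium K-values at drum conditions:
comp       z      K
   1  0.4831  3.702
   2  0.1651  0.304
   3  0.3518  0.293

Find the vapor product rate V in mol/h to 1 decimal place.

V = 201.6 mol/h

Newton iteration, ψ⁰ = 0.5:
  ψ = 0.5000: g = -0.00574, g' = -1.2470 → ψ = 0.4954
Converged at ψ = 0.4954.
Then V = ψ·F = 0.4954·407 = 201.6 mol/h and L = F − V = 205.4 mol/h.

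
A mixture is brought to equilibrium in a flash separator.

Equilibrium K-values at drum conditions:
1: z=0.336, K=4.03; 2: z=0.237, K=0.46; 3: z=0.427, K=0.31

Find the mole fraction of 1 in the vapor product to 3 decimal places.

Material balance + equilibrium reduce to Σ zᵢ(Kᵢ−1)/(1+ψ(Kᵢ−1)) = 0.
Check two-phase: ΣzᵢKᵢ = 1.595 > 1 and Σzᵢ/Kᵢ = 1.976 > 1, so g(0) = 0.595 > 0 and g(1) = -0.976 < 0.
Newton iteration, ψ⁰ = 0.57:
  ψ = 0.570: g = -0.2972, g' = -1.111 → ψ = 0.303
  ψ = 0.303: g = 0.0058, g' = -1.263 → ψ = 0.307
Converged at ψ = 0.307.
Compositions from xᵢ = zᵢ/(1+ψ(Kᵢ−1)), yᵢ = Kᵢxᵢ:
  1: x = 0.174, y = 0.701
  2: x = 0.284, y = 0.131
  3: x = 0.542, y = 0.168

y_1 = 0.701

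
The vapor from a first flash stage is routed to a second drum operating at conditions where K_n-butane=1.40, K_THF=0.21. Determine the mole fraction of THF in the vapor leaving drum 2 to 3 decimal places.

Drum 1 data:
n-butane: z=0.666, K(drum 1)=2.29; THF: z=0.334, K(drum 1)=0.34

y_THF (drum 2) = 0.071

Drum 1:
Binary case is linear: z₁(K₁−1)(1+ψ₁(K₂−1)) + z₂(K₂−1)(1+ψ₁(K₁−1)) = 0
⇒ ψ₁ = [z₁(K₁−1)+z₂(K₂−1)] / [−(K₁−1)(K₂−1)] = 0.6387/0.8514 = 0.750
Drum-1 compositions:
  n-butane: x = 0.338, y = 0.775
  THF: x = 0.662, y = 0.225
Drum-2 feed = drum-1 vapor: z₂ = (0.7751, 0.2249).
Drum 2:
Material balance + equilibrium reduce to Σ zᵢ(Kᵢ−1)/(1+ψ₂(Kᵢ−1)) = 0.
Feasibility: ΣzᵢKᵢ = 1.132, Σzᵢ/Kᵢ = 1.625 — both > 1, two phases present.
Binary case is linear: z₁(K₁−1)(1+ψ₂(K₂−1)) + z₂(K₂−1)(1+ψ₂(K₁−1)) = 0
⇒ ψ₂ = [z₁(K₁−1)+z₂(K₂−1)] / [−(K₁−1)(K₂−1)] = 0.1323/0.3160 = 0.419
  n-butane: x = 0.664, y = 0.929
  THF: x = 0.336, y = 0.071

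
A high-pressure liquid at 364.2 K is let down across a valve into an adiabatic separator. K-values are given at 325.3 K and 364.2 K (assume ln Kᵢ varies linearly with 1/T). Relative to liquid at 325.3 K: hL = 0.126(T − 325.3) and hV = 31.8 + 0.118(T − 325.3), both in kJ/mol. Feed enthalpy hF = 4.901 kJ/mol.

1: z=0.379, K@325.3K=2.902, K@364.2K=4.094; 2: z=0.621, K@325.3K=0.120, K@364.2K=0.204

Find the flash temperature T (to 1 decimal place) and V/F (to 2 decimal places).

Adiabatic flash: solve Rachford–Rice at each trial T, then check hF = ψ·hV(T) + (1−ψ)·hL(T).
  T = 325.3 K: K = (2.902, 0.120), RR gives ψ = 0.104, H_out = 3.313 kJ/mol
  T = 364.2 K: K = (4.094, 0.204), RR gives ψ = 0.275, H_out = 13.574 kJ/mol
  T = 344.8 K: K = (3.482, 0.159), RR gives ψ = 0.200, H_out = 8.799 kJ/mol
  T = 335.1 K: K = (3.189, 0.139), RR gives ψ = 0.156, H_out = 6.194 kJ/mol
  T = 330.2 K: K = (3.044, 0.129), RR gives ψ = 0.131, H_out = 4.792 kJ/mol
  T = 332.6 K: K = (3.115, 0.134), RR gives ψ = 0.144, H_out = 5.487 kJ/mol
Linear interpolation between T = 330.2 (H_out = 4.792) and T = 332.6 (H_out = 5.487) on hF = 4.901 gives T ≈ 330.6 K, at which ψ = 0.13.

T = 330.6 K, V/F = 0.13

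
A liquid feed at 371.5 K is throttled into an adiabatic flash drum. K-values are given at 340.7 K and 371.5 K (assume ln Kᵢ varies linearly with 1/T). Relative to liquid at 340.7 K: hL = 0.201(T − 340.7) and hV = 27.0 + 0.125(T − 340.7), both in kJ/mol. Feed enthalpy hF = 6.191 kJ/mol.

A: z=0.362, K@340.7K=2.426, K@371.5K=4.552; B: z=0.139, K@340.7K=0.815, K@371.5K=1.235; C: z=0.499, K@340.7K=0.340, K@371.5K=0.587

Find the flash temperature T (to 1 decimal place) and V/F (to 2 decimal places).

Adiabatic flash: solve Rachford–Rice at each trial T, then check hF = ψ·hV(T) + (1−ψ)·hL(T).
  T = 340.7 K: K = (2.426, 0.815, 0.340), RR gives ψ = 0.194, H_out = 5.237 kJ/mol
  T = 371.5 K: K = (4.552, 1.235, 0.587), RR gives ψ = 0.911, H_out = 28.659 kJ/mol
  T = 356.1 K: K = (3.369, 1.012, 0.452), RR gives ψ = 0.525, H_out = 16.657 kJ/mol
  T = 348.4 K: K = (2.869, 0.910, 0.393), RR gives ψ = 0.366, H_out = 11.206 kJ/mol
  T = 344.5 K: K = (2.638, 0.861, 0.366), RR gives ψ = 0.282, H_out = 8.296 kJ/mol
  T = 342.6 K: K = (2.530, 0.838, 0.353), RR gives ψ = 0.239, H_out = 6.802 kJ/mol
  T = 341.6 K: K = (2.475, 0.826, 0.346), RR gives ψ = 0.216, H_out = 5.988 kJ/mol
Linear interpolation between T = 341.6 (H_out = 5.988) and T = 342.6 (H_out = 6.802) on hF = 6.191 gives T ≈ 341.8 K, at which ψ = 0.22.

T = 341.8 K, V/F = 0.22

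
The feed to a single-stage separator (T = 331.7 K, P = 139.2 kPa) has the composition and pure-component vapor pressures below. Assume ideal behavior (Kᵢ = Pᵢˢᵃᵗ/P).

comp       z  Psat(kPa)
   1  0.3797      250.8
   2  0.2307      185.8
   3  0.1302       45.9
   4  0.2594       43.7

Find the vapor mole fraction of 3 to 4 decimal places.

Raoult's law: Kᵢ = Pᵢˢᵃᵗ/P = Pᵢˢᵃᵗ/139.2.
  K_1 = 250.8/139.2 = 1.801724, K_2 = 185.8/139.2 = 1.334770, K_3 = 45.9/139.2 = 0.329741, K_4 = 43.7/139.2 = 0.313937
Rachford–Rice: g(ψ) = Σ zᵢ(Kᵢ−1)/(1+ψ(Kᵢ−1)) = 0.
Check two-phase: ΣzᵢKᵢ = 1.1164 > 1 and Σzᵢ/Kᵢ = 1.6047 > 1, so g(0) = 0.1164 > 0 and g(1) = -0.6047 < 0.
Iterate (Newton) starting at ψ = 0.39:
  ψ = 0.3900: g = -0.06091, g' = -0.4967 → ψ = 0.2674
  ψ = 0.2674: g = -0.00269, g' = -0.4572 → ψ = 0.2615
Converged at ψ = 0.2615.
Compositions from xᵢ = zᵢ/(1+ψ(Kᵢ−1)), yᵢ = Kᵢxᵢ:
  1: x = 0.3139, y = 0.5656
  2: x = 0.2121, y = 0.2831
  3: x = 0.1579, y = 0.0521
  4: x = 0.3161, y = 0.0992

y_3 = 0.0521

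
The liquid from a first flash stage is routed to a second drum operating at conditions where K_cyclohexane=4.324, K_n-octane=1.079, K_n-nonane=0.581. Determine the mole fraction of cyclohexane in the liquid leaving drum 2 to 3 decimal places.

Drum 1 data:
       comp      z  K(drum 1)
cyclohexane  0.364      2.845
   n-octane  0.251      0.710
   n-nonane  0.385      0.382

Drum 1:
Material balance + equilibrium reduce to Σ zᵢ(Kᵢ−1)/(1+ψ₁(Kᵢ−1)) = 0.
Feasibility: ΣzᵢKᵢ = 1.361, Σzᵢ/Kᵢ = 1.489 — both > 1, two phases present.
Newton–Raphson from ψ₁ = 0.44:
  ψ₁ = 0.440: g = -0.0396, g' = -0.683 → ψ₁ = 0.382
  ψ₁ = 0.382: g = 0.0006, g' = -0.705 → ψ₁ = 0.383
Converged at ψ₁ = 0.383.
Drum-1 compositions:
  cyclohexane: x = 0.213, y = 0.607
  n-octane: x = 0.282, y = 0.200
  n-nonane: x = 0.504, y = 0.193
Drum-2 feed = drum-1 liquid: z₂ = (0.2133, 0.2824, 0.5043).
Drum 2:
Rachford–Rice: g(ψ₂) = Σ zᵢ(Kᵢ−1)/(1+ψ₂(Kᵢ−1)) = 0.
Check two-phase: ΣzᵢKᵢ = 1.520 > 1 and Σzᵢ/Kᵢ = 1.179 > 1, so g(0) = 0.520 > 0 and g(1) = -0.179 < 0.
Newton iteration, ψ₂⁰ = 0.45:
  ψ₂ = 0.450: g = 0.0452, g' = -0.514 → ψ₂ = 0.538
  ψ₂ = 0.538: g = 0.0029, g' = -0.452 → ψ₂ = 0.544
Converged at ψ₂ = 0.544.
  cyclohexane: x = 0.076, y = 0.328
  n-octane: x = 0.271, y = 0.292
  n-nonane: x = 0.653, y = 0.380

x_cyclohexane (drum 2) = 0.076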